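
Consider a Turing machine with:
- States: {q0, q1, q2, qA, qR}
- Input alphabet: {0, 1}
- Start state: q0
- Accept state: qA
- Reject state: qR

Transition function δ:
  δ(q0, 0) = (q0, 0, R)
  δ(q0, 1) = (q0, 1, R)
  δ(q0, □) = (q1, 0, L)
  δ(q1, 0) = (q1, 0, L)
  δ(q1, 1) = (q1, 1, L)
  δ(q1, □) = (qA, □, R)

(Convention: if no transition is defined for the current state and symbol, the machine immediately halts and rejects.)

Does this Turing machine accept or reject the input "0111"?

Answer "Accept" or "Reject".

Execution trace:
Initial: [q0]0111
Step 1: δ(q0, 0) = (q0, 0, R) → 0[q0]111
Step 2: δ(q0, 1) = (q0, 1, R) → 01[q0]11
Step 3: δ(q0, 1) = (q0, 1, R) → 011[q0]1
Step 4: δ(q0, 1) = (q0, 1, R) → 0111[q0]□
Step 5: δ(q0, □) = (q1, 0, L) → 011[q1]10
Step 6: δ(q1, 1) = (q1, 1, L) → 01[q1]110
Step 7: δ(q1, 1) = (q1, 1, L) → 0[q1]1110
Step 8: δ(q1, 1) = (q1, 1, L) → [q1]01110
Step 9: δ(q1, 0) = (q1, 0, L) → [q1]□01110
Step 10: δ(q1, □) = (qA, □, R) → □[qA]01110

The machine reaches the accept state qA and halts.

Answer: Accept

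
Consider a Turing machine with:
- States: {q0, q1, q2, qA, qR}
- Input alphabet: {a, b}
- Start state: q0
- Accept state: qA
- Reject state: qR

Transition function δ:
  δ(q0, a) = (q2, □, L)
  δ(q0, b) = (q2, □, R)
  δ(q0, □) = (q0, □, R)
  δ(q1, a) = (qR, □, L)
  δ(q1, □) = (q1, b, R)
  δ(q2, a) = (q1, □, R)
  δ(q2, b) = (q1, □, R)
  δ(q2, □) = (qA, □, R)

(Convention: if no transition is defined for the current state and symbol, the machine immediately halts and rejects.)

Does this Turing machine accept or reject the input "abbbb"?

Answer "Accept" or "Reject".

Execution trace:
Initial: [q0]abbbb
Step 1: δ(q0, a) = (q2, □, L) → [q2]□□bbbb
Step 2: δ(q2, □) = (qA, □, R) → □[qA]□bbbb

The machine reaches the accept state qA and halts.

Answer: Accept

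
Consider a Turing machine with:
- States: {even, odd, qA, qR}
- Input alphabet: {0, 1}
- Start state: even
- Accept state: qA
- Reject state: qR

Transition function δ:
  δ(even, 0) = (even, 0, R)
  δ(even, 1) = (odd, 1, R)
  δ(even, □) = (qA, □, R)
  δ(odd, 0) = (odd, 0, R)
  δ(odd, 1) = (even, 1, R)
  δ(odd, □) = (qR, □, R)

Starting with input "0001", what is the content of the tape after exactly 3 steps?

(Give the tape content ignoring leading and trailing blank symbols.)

Execution trace:
Initial: [even]0001
Step 1: δ(even, 0) = (even, 0, R) → 0[even]001
Step 2: δ(even, 0) = (even, 0, R) → 00[even]01
Step 3: δ(even, 0) = (even, 0, R) → 000[even]1

After 3 steps, the tape (ignoring leading/trailing blanks) is: 0001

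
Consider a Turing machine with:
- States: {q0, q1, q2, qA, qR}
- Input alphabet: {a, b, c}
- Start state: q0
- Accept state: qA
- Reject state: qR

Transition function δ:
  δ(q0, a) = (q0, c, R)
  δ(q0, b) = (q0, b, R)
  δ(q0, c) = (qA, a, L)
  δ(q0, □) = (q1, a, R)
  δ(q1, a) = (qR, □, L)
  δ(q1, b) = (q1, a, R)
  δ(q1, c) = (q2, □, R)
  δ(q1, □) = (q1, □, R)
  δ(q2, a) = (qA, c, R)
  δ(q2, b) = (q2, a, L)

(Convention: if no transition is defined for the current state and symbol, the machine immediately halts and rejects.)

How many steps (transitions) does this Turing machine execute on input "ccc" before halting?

Execution trace:
Initial: [q0]ccc
Step 1: δ(q0, c) = (qA, a, L) → [qA]□acc

The machine reaches the accept state qA and halts.

The machine executed 1 step before halting.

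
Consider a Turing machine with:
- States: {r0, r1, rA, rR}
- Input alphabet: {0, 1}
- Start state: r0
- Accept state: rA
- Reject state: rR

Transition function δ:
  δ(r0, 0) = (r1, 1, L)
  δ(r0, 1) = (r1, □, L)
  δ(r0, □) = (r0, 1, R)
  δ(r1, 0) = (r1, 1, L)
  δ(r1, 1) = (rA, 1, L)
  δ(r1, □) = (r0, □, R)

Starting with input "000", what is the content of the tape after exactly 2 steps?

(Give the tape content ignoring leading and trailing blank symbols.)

Execution trace:
Initial: [r0]000
Step 1: δ(r0, 0) = (r1, 1, L) → [r1]□100
Step 2: δ(r1, □) = (r0, □, R) → □[r0]100

After 2 steps, the tape (ignoring leading/trailing blanks) is: 100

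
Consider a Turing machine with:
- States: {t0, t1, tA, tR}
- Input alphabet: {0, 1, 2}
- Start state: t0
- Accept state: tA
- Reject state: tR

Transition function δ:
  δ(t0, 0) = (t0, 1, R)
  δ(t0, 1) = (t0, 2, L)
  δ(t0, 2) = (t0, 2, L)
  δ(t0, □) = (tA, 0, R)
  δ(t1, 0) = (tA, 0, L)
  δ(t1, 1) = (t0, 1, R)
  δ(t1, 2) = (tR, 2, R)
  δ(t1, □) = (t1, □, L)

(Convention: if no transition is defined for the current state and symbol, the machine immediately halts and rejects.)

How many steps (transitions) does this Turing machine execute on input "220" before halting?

Execution trace:
Initial: [t0]220
Step 1: δ(t0, 2) = (t0, 2, L) → [t0]□220
Step 2: δ(t0, □) = (tA, 0, R) → 0[tA]220

The machine reaches the accept state tA and halts.

The machine executed 2 steps before halting.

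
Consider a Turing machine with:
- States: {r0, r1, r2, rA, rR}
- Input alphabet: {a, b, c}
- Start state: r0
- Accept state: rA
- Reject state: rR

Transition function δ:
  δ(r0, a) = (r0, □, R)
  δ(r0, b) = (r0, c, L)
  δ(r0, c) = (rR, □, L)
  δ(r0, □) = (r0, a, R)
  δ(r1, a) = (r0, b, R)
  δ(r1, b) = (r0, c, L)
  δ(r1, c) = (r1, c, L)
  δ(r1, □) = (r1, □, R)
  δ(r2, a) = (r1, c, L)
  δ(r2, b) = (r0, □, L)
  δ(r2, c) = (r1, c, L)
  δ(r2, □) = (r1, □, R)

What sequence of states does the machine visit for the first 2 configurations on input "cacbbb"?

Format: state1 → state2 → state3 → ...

Execution trace:
Initial: [r0]cacbbb
Step 1: δ(r0, c) = (rR, □, L) → [rR]□□acbbb

The machine reaches the reject state rR and halts.

State sequence: r0 → rR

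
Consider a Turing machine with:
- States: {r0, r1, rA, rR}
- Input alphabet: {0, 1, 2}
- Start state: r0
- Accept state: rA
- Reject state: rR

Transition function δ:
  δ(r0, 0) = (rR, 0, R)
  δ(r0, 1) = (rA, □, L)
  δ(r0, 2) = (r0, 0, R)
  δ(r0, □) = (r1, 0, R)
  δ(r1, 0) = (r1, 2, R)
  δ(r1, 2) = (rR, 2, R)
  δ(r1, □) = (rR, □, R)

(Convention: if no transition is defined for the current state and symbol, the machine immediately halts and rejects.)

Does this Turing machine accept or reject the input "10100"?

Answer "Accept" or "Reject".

Execution trace:
Initial: [r0]10100
Step 1: δ(r0, 1) = (rA, □, L) → [rA]□□0100

The machine reaches the accept state rA and halts.

Answer: Accept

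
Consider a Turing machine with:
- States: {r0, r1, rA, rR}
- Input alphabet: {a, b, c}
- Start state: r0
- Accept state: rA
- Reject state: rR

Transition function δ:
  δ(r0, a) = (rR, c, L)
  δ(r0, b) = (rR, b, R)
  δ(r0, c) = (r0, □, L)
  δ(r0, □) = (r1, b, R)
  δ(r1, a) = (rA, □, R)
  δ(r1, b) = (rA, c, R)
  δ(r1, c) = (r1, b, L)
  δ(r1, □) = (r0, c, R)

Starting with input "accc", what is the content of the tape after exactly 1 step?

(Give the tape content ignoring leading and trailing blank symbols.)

Execution trace:
Initial: [r0]accc
Step 1: δ(r0, a) = (rR, c, L) → [rR]□cccc

The machine reaches the reject state rR and halts.

After 1 step, the tape (ignoring leading/trailing blanks) is: cccc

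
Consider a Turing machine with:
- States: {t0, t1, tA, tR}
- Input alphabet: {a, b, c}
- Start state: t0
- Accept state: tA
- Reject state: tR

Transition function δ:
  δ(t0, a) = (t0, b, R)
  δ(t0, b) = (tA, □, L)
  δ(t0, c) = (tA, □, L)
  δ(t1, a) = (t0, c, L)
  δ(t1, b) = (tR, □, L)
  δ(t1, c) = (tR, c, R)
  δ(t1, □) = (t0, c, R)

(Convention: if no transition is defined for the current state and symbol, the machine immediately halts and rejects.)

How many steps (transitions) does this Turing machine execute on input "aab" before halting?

Execution trace:
Initial: [t0]aab
Step 1: δ(t0, a) = (t0, b, R) → b[t0]ab
Step 2: δ(t0, a) = (t0, b, R) → bb[t0]b
Step 3: δ(t0, b) = (tA, □, L) → b[tA]b□

The machine reaches the accept state tA and halts.

The machine executed 3 steps before halting.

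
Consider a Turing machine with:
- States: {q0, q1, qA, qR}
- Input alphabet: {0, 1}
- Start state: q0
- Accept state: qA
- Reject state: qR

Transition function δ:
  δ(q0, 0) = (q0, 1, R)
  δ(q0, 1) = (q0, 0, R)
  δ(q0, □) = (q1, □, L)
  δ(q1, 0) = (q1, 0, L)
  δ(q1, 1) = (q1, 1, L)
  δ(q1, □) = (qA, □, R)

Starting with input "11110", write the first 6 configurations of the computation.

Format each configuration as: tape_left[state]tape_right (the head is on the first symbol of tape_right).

Transitions applied:
Step 1: δ(q0, 1) = (q0, 0, R)
Step 2: δ(q0, 1) = (q0, 0, R)
Step 3: δ(q0, 1) = (q0, 0, R)
Step 4: δ(q0, 1) = (q0, 0, R)
Step 5: δ(q0, 0) = (q0, 1, R)

The first 6 configurations are:
[q0]11110 ⊢ 0[q0]1110 ⊢ 00[q0]110 ⊢ 000[q0]10 ⊢ 0000[q0]0 ⊢ 00001[q0]□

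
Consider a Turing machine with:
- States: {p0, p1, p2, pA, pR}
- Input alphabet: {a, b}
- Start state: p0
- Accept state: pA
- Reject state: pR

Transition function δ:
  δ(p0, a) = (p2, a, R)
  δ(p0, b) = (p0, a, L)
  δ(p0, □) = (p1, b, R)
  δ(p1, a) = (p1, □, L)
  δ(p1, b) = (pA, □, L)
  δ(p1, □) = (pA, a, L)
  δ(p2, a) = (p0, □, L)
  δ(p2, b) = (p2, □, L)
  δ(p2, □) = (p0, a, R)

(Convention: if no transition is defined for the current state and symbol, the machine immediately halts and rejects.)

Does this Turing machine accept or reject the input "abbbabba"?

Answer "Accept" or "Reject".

Execution trace:
Initial: [p0]abbbabba
Step 1: δ(p0, a) = (p2, a, R) → a[p2]bbbabba
Step 2: δ(p2, b) = (p2, □, L) → [p2]a□bbabba
Step 3: δ(p2, a) = (p0, □, L) → [p0]□□□bbabba
Step 4: δ(p0, □) = (p1, b, R) → b[p1]□□bbabba
Step 5: δ(p1, □) = (pA, a, L) → [pA]ba□bbabba

The machine reaches the accept state pA and halts.

Answer: Accept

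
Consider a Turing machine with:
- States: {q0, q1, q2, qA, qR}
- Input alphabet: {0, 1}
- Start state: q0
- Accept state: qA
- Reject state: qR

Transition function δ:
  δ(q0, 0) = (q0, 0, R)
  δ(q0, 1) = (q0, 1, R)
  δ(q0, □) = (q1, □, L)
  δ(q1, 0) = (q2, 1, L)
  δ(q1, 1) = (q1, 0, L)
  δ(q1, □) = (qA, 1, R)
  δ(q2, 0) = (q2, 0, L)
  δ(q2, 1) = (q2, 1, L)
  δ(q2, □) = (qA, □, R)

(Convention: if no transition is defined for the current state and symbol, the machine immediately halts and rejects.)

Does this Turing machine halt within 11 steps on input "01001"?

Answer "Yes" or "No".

Execution trace:
Initial: [q0]01001
Step 1: δ(q0, 0) = (q0, 0, R) → 0[q0]1001
Step 2: δ(q0, 1) = (q0, 1, R) → 01[q0]001
Step 3: δ(q0, 0) = (q0, 0, R) → 010[q0]01
Step 4: δ(q0, 0) = (q0, 0, R) → 0100[q0]1
Step 5: δ(q0, 1) = (q0, 1, R) → 01001[q0]□
Step 6: δ(q0, □) = (q1, □, L) → 0100[q1]1□
Step 7: δ(q1, 1) = (q1, 0, L) → 010[q1]00□
Step 8: δ(q1, 0) = (q2, 1, L) → 01[q2]010□
Step 9: δ(q2, 0) = (q2, 0, L) → 0[q2]1010□
Step 10: δ(q2, 1) = (q2, 1, L) → [q2]01010□
Step 11: δ(q2, 0) = (q2, 0, L) → [q2]□01010□

The machine has not reached a halting state after 11 steps.
The machine did not halt within the 11-step bound.

Answer: No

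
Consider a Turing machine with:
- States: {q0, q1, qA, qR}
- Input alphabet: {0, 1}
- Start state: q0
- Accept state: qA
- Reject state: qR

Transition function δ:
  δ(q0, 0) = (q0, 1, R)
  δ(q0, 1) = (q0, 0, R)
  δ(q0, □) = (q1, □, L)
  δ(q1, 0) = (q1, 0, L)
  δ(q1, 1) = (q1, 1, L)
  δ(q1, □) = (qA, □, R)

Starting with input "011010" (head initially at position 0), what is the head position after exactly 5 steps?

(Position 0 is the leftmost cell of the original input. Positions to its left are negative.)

Execution trace (head position shown):
Step 0: [q0]011010  (head at position 0)
Step 1: move right → 1[q0]11010  (head at position 1)
Step 2: move right → 10[q0]1010  (head at position 2)
Step 3: move right → 100[q0]010  (head at position 3)
Step 4: move right → 1001[q0]10  (head at position 4)
Step 5: move right → 10010[q0]0  (head at position 5)

After 5 steps, the head is at position 5.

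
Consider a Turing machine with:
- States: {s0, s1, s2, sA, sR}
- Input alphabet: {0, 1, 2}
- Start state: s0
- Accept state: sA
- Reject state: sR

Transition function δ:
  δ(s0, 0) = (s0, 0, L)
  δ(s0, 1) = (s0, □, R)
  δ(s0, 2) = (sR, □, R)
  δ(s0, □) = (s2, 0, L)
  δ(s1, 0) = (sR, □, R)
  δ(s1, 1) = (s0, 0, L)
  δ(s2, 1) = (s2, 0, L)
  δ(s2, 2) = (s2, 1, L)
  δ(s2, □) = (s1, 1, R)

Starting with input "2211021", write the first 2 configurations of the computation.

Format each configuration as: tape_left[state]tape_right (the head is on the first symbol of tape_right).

Transitions applied:
Step 1: δ(s0, 2) = (sR, □, R)

The first 2 configurations are:
[s0]2211021 ⊢ □[sR]211021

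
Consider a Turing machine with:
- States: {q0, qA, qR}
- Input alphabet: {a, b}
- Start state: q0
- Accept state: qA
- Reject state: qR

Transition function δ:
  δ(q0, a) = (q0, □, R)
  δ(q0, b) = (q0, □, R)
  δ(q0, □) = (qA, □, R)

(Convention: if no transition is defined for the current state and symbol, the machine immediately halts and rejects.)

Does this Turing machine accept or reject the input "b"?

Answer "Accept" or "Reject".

Execution trace:
Initial: [q0]b
Step 1: δ(q0, b) = (q0, □, R) → □[q0]□
Step 2: δ(q0, □) = (qA, □, R) → □□[qA]□

The machine reaches the accept state qA and halts.

Answer: Accept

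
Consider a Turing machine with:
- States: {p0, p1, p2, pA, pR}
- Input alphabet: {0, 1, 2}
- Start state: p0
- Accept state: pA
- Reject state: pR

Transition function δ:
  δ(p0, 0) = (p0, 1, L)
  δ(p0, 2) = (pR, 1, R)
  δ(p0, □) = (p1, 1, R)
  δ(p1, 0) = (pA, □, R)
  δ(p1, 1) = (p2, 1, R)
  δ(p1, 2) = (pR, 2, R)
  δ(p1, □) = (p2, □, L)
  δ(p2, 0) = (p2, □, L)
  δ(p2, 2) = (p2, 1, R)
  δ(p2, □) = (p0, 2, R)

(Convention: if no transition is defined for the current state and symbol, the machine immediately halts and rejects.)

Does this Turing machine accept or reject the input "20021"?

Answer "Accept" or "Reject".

Execution trace:
Initial: [p0]20021
Step 1: δ(p0, 2) = (pR, 1, R) → 1[pR]0021

The machine reaches the reject state pR and halts.

Answer: Reject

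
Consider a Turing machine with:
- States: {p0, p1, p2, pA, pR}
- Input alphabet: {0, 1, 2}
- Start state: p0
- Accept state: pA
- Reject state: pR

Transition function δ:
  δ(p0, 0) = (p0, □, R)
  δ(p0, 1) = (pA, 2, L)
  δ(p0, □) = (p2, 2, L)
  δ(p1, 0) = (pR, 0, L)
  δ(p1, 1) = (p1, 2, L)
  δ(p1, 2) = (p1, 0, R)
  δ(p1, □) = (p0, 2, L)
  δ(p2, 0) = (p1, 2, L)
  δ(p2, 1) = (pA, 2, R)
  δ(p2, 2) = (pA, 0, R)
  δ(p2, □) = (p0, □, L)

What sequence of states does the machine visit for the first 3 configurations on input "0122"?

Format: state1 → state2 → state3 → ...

Execution trace:
Initial: [p0]0122
Step 1: δ(p0, 0) = (p0, □, R) → □[p0]122
Step 2: δ(p0, 1) = (pA, 2, L) → [pA]□222

The machine reaches the accept state pA and halts.

State sequence: p0 → p0 → pA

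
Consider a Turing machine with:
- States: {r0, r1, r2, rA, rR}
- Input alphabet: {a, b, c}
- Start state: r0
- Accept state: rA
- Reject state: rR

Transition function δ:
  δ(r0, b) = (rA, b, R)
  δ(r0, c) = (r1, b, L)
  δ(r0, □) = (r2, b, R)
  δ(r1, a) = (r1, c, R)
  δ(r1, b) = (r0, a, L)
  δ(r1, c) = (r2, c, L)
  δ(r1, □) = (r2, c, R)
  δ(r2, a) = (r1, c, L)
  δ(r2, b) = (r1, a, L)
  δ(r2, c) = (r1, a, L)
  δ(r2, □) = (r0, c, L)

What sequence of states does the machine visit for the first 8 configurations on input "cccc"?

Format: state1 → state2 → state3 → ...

Execution trace:
Initial: [r0]cccc
Step 1: δ(r0, c) = (r1, b, L) → [r1]□bccc
Step 2: δ(r1, □) = (r2, c, R) → c[r2]bccc
Step 3: δ(r2, b) = (r1, a, L) → [r1]caccc
Step 4: δ(r1, c) = (r2, c, L) → [r2]□caccc
Step 5: δ(r2, □) = (r0, c, L) → [r0]□ccaccc
Step 6: δ(r0, □) = (r2, b, R) → b[r2]ccaccc
Step 7: δ(r2, c) = (r1, a, L) → [r1]bacaccc

State sequence: r0 → r1 → r2 → r1 → r2 → r0 → r2 → r1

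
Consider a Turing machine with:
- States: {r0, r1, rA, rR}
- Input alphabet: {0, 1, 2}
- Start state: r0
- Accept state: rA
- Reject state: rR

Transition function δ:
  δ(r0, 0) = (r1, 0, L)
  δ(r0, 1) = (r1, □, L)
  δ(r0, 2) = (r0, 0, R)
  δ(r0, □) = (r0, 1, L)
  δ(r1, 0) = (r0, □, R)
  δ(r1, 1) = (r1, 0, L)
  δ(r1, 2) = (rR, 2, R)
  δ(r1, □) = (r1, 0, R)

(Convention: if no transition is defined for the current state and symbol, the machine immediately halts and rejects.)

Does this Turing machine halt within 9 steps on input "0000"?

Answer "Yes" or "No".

Execution trace:
Initial: [r0]0000
Step 1: δ(r0, 0) = (r1, 0, L) → [r1]□0000
Step 2: δ(r1, □) = (r1, 0, R) → 0[r1]0000
Step 3: δ(r1, 0) = (r0, □, R) → 0□[r0]000
Step 4: δ(r0, 0) = (r1, 0, L) → 0[r1]□000
Step 5: δ(r1, □) = (r1, 0, R) → 00[r1]000
Step 6: δ(r1, 0) = (r0, □, R) → 00□[r0]00
Step 7: δ(r0, 0) = (r1, 0, L) → 00[r1]□00
Step 8: δ(r1, □) = (r1, 0, R) → 000[r1]00
Step 9: δ(r1, 0) = (r0, □, R) → 000□[r0]0

The machine has not reached a halting state after 9 steps.
The machine did not halt within the 9-step bound.

Answer: No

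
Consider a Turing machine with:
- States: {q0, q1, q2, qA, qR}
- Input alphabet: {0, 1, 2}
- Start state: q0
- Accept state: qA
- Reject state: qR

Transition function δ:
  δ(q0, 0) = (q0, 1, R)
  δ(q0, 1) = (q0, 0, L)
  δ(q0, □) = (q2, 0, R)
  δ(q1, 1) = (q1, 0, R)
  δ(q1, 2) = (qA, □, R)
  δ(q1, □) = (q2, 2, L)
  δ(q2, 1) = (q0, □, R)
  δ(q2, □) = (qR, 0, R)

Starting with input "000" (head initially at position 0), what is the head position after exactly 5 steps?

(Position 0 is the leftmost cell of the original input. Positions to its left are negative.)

Execution trace (head position shown):
Step 0: [q0]000  (head at position 0)
Step 1: move right → 1[q0]00  (head at position 1)
Step 2: move right → 11[q0]0  (head at position 2)
Step 3: move right → 111[q0]□  (head at position 3)
Step 4: move right → 1110[q2]□  (head at position 4)
Step 5: move right → 11100[qR]□  (head at position 5)

After 5 steps, the head is at position 5.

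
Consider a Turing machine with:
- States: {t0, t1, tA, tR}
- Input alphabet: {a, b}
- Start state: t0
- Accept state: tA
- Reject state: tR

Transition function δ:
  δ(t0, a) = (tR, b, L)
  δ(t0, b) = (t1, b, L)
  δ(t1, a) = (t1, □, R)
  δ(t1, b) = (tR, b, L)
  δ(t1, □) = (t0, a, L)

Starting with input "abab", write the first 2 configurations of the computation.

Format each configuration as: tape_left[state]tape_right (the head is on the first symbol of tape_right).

Transitions applied:
Step 1: δ(t0, a) = (tR, b, L)

The first 2 configurations are:
[t0]abab ⊢ [tR]□bbab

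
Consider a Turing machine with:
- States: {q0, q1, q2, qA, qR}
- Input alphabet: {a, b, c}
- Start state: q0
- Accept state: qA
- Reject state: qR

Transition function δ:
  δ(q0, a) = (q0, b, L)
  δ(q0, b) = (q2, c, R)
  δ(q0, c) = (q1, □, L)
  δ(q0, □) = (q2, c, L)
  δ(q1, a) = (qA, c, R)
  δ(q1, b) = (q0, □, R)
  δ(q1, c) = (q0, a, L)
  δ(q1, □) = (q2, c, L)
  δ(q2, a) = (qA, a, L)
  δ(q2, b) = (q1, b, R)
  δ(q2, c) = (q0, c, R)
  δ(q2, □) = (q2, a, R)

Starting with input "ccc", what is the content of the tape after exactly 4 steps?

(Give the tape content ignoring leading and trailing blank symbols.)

Execution trace:
Initial: [q0]ccc
Step 1: δ(q0, c) = (q1, □, L) → [q1]□□cc
Step 2: δ(q1, □) = (q2, c, L) → [q2]□c□cc
Step 3: δ(q2, □) = (q2, a, R) → a[q2]c□cc
Step 4: δ(q2, c) = (q0, c, R) → ac[q0]□cc

After 4 steps, the tape (ignoring leading/trailing blanks) is: ac□cc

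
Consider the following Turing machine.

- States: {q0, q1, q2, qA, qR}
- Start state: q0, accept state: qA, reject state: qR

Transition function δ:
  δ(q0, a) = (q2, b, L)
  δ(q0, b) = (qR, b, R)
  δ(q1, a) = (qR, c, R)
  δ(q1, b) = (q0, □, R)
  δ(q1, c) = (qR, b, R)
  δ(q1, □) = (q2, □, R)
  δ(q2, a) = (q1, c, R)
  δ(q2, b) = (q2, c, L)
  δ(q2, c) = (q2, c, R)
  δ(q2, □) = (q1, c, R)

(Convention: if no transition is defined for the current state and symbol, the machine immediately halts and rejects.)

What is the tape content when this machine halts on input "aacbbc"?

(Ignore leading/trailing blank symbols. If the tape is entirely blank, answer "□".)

Execution trace:
Initial: [q0]aacbbc
Step 1: δ(q0, a) = (q2, b, L) → [q2]□bacbbc
Step 2: δ(q2, □) = (q1, c, R) → c[q1]bacbbc
Step 3: δ(q1, b) = (q0, □, R) → c□[q0]acbbc
Step 4: δ(q0, a) = (q2, b, L) → c[q2]□bcbbc
Step 5: δ(q2, □) = (q1, c, R) → cc[q1]bcbbc
Step 6: δ(q1, b) = (q0, □, R) → cc□[q0]cbbc

No transition is defined for δ(q0, c). By convention the machine halts and rejects.

Final tape (ignoring leading/trailing blanks): cc□cbbc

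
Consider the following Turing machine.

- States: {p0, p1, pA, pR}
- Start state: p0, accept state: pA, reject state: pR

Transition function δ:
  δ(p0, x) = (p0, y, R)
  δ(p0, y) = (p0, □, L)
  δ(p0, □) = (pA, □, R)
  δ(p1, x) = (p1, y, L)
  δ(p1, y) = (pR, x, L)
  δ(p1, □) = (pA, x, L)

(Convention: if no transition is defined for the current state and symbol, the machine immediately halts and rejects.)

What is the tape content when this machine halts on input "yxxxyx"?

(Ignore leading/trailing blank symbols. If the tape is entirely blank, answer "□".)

Execution trace:
Initial: [p0]yxxxyx
Step 1: δ(p0, y) = (p0, □, L) → [p0]□□xxxyx
Step 2: δ(p0, □) = (pA, □, R) → □[pA]□xxxyx

The machine reaches the accept state pA and halts.

Final tape (ignoring leading/trailing blanks): xxxyx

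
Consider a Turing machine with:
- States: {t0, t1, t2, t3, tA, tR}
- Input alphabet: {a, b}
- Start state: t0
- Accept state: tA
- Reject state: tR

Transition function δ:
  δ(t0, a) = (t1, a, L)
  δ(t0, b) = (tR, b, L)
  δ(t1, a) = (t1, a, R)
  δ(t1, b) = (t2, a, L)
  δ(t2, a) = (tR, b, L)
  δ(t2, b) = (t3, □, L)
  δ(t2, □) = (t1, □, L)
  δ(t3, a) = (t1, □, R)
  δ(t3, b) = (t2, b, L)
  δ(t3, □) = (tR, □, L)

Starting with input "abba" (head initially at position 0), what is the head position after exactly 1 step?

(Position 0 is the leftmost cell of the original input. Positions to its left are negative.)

Execution trace (head position shown):
Step 0: [t0]abba  (head at position 0)
Step 1: move left → [t1]□abba  (head at position -1)

After 1 step, the head is at position -1.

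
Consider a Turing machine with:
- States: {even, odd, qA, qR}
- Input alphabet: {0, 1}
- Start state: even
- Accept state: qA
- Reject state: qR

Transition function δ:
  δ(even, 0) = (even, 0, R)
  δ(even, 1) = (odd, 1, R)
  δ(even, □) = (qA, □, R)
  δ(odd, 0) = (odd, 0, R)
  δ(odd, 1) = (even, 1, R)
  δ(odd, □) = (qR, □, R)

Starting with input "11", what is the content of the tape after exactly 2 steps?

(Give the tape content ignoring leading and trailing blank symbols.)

Execution trace:
Initial: [even]11
Step 1: δ(even, 1) = (odd, 1, R) → 1[odd]1
Step 2: δ(odd, 1) = (even, 1, R) → 11[even]□

After 2 steps, the tape (ignoring leading/trailing blanks) is: 11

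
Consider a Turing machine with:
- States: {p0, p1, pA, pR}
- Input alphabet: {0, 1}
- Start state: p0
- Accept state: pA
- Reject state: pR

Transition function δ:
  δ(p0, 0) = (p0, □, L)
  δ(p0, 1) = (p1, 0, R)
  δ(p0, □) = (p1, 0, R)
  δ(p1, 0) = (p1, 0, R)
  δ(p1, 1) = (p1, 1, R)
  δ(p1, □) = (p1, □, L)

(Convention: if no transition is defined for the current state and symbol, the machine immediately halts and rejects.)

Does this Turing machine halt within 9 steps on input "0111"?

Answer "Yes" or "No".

Execution trace:
Initial: [p0]0111
Step 1: δ(p0, 0) = (p0, □, L) → [p0]□□111
Step 2: δ(p0, □) = (p1, 0, R) → 0[p1]□111
Step 3: δ(p1, □) = (p1, □, L) → [p1]0□111
Step 4: δ(p1, 0) = (p1, 0, R) → 0[p1]□111
Step 5: δ(p1, □) = (p1, □, L) → [p1]0□111
Step 6: δ(p1, 0) = (p1, 0, R) → 0[p1]□111
Step 7: δ(p1, □) = (p1, □, L) → [p1]0□111
Step 8: δ(p1, 0) = (p1, 0, R) → 0[p1]□111
Step 9: δ(p1, □) = (p1, □, L) → [p1]0□111

The machine has not reached a halting state after 9 steps.
The machine did not halt within the 9-step bound.

Answer: No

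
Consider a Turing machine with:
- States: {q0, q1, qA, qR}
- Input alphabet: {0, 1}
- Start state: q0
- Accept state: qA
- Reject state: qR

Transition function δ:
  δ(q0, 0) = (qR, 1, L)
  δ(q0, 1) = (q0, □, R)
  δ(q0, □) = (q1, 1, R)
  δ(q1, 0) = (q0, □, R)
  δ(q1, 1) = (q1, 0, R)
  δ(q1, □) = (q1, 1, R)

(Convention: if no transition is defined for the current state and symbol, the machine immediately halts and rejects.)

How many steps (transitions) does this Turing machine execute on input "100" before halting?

Execution trace:
Initial: [q0]100
Step 1: δ(q0, 1) = (q0, □, R) → □[q0]00
Step 2: δ(q0, 0) = (qR, 1, L) → [qR]□10

The machine reaches the reject state qR and halts.

The machine executed 2 steps before halting.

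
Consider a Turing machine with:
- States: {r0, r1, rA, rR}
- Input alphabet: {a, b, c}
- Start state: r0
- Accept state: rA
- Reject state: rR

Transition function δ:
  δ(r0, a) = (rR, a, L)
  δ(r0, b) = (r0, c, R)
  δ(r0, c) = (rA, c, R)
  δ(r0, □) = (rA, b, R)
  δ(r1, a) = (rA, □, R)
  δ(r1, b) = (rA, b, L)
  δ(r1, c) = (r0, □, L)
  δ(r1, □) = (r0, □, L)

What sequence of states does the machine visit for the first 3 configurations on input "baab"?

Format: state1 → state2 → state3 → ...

Execution trace:
Initial: [r0]baab
Step 1: δ(r0, b) = (r0, c, R) → c[r0]aab
Step 2: δ(r0, a) = (rR, a, L) → [rR]caab

The machine reaches the reject state rR and halts.

State sequence: r0 → r0 → rR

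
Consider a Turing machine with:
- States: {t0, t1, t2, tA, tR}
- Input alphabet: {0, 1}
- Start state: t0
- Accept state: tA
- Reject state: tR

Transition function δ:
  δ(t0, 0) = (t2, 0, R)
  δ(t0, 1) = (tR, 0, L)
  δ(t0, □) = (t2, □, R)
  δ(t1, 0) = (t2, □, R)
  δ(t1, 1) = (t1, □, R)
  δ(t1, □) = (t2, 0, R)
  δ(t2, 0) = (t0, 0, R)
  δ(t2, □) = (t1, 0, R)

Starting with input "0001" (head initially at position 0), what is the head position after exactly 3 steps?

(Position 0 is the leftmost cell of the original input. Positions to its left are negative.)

Execution trace (head position shown):
Step 0: [t0]0001  (head at position 0)
Step 1: move right → 0[t2]001  (head at position 1)
Step 2: move right → 00[t0]01  (head at position 2)
Step 3: move right → 000[t2]1  (head at position 3)

After 3 steps, the head is at position 3.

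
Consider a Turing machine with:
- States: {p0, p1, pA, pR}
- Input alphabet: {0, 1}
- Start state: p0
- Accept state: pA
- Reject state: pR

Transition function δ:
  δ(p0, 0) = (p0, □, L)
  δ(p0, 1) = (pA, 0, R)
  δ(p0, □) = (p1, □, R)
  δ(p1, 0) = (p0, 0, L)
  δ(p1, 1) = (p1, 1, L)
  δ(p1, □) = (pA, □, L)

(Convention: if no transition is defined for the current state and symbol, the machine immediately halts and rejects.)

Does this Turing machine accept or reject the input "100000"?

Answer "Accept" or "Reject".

Execution trace:
Initial: [p0]100000
Step 1: δ(p0, 1) = (pA, 0, R) → 0[pA]00000

The machine reaches the accept state pA and halts.

Answer: Accept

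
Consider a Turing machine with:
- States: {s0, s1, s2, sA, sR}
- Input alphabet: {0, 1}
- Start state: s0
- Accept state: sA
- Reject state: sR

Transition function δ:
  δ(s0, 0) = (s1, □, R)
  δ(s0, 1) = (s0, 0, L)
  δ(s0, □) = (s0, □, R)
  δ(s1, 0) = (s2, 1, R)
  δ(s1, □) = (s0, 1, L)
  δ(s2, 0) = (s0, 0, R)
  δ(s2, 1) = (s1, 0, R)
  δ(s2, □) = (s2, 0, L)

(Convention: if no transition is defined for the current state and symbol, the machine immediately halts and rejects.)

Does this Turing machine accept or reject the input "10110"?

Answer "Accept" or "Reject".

Execution trace:
Initial: [s0]10110
Step 1: δ(s0, 1) = (s0, 0, L) → [s0]□00110
Step 2: δ(s0, □) = (s0, □, R) → □[s0]00110
Step 3: δ(s0, 0) = (s1, □, R) → □□[s1]0110
Step 4: δ(s1, 0) = (s2, 1, R) → □□1[s2]110
Step 5: δ(s2, 1) = (s1, 0, R) → □□10[s1]10

No transition is defined for δ(s1, 1). By convention the machine halts and rejects.

Answer: Reject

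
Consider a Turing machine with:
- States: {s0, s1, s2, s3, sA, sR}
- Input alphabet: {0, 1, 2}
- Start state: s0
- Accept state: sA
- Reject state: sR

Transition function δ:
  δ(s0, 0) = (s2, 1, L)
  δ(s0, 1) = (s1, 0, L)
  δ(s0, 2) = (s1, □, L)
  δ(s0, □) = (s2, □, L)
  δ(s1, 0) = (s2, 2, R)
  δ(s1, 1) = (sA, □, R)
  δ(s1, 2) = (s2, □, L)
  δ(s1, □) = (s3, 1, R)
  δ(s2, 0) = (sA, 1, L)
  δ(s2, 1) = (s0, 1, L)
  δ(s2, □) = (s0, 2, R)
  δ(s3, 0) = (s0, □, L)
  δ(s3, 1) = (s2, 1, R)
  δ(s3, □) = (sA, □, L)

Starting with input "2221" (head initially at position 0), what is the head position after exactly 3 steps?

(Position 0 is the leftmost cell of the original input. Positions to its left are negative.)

Execution trace (head position shown):
Step 0: [s0]2221  (head at position 0)
Step 1: move left → [s1]□□221  (head at position -1)
Step 2: move right → 1[s3]□221  (head at position 0)
Step 3: move left → [sA]1□221  (head at position -1)

After 3 steps, the head is at position -1.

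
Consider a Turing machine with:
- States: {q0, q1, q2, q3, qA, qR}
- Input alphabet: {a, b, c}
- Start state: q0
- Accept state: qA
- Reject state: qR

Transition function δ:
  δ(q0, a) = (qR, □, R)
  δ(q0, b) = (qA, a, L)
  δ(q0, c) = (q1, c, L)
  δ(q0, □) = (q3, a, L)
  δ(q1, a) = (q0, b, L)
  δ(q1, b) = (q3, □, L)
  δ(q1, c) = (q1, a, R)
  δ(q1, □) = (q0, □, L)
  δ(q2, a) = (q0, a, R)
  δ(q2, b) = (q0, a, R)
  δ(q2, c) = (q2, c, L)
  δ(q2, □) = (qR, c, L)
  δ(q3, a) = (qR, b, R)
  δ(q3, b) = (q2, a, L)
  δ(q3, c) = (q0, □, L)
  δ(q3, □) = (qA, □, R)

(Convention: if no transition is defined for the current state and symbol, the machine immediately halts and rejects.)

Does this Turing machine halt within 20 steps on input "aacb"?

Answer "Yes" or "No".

Execution trace:
Initial: [q0]aacb
Step 1: δ(q0, a) = (qR, □, R) → □[qR]acb

The machine reaches the reject state qR and halts.
The machine halted after 1 step (within the 20-step bound).

Answer: Yes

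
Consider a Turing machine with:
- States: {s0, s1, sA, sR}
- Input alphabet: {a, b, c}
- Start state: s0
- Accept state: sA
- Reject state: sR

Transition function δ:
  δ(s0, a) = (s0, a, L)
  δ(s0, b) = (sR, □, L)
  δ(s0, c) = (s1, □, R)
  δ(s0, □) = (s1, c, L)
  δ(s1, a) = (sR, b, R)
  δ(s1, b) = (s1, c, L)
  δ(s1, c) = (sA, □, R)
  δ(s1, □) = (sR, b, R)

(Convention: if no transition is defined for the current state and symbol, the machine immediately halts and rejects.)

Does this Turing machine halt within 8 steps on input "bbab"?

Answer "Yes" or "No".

Execution trace:
Initial: [s0]bbab
Step 1: δ(s0, b) = (sR, □, L) → [sR]□□bab

The machine reaches the reject state sR and halts.
The machine halted after 1 step (within the 8-step bound).

Answer: Yes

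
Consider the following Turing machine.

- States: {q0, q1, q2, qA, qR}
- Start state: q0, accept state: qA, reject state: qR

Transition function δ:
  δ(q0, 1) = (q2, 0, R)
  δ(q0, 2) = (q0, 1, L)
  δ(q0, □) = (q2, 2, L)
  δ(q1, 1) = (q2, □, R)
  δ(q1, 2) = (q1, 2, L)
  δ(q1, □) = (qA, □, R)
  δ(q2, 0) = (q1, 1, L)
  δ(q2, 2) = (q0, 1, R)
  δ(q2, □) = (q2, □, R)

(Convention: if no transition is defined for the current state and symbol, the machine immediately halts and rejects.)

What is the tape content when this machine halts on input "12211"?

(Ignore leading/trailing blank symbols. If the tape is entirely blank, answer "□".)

Execution trace:
Initial: [q0]12211
Step 1: δ(q0, 1) = (q2, 0, R) → 0[q2]2211
Step 2: δ(q2, 2) = (q0, 1, R) → 01[q0]211
Step 3: δ(q0, 2) = (q0, 1, L) → 0[q0]1111
Step 4: δ(q0, 1) = (q2, 0, R) → 00[q2]111

No transition is defined for δ(q2, 1). By convention the machine halts and rejects.

Final tape (ignoring leading/trailing blanks): 00111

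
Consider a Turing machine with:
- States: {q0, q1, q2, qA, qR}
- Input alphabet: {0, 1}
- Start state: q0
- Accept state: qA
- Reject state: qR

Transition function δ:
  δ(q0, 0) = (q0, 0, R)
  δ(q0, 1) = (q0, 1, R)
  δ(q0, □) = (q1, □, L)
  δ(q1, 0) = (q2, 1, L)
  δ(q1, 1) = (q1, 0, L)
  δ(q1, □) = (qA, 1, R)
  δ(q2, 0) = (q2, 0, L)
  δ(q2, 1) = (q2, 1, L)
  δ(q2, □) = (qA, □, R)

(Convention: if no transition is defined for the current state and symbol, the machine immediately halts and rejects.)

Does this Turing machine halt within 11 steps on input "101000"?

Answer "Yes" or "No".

Execution trace:
Initial: [q0]101000
Step 1: δ(q0, 1) = (q0, 1, R) → 1[q0]01000
Step 2: δ(q0, 0) = (q0, 0, R) → 10[q0]1000
Step 3: δ(q0, 1) = (q0, 1, R) → 101[q0]000
Step 4: δ(q0, 0) = (q0, 0, R) → 1010[q0]00
Step 5: δ(q0, 0) = (q0, 0, R) → 10100[q0]0
Step 6: δ(q0, 0) = (q0, 0, R) → 101000[q0]□
Step 7: δ(q0, □) = (q1, □, L) → 10100[q1]0□
Step 8: δ(q1, 0) = (q2, 1, L) → 1010[q2]01□
Step 9: δ(q2, 0) = (q2, 0, L) → 101[q2]001□
Step 10: δ(q2, 0) = (q2, 0, L) → 10[q2]1001□
Step 11: δ(q2, 1) = (q2, 1, L) → 1[q2]01001□

The machine has not reached a halting state after 11 steps.
The machine did not halt within the 11-step bound.

Answer: No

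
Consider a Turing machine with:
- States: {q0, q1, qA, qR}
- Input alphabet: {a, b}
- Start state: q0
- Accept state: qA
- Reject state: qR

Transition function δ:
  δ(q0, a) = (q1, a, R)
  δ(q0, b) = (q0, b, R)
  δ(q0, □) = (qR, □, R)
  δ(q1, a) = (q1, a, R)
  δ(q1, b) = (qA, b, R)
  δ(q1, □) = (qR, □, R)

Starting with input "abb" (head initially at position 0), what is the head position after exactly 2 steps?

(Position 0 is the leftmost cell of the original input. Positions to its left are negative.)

Execution trace (head position shown):
Step 0: [q0]abb  (head at position 0)
Step 1: move right → a[q1]bb  (head at position 1)
Step 2: move right → ab[qA]b  (head at position 2)

After 2 steps, the head is at position 2.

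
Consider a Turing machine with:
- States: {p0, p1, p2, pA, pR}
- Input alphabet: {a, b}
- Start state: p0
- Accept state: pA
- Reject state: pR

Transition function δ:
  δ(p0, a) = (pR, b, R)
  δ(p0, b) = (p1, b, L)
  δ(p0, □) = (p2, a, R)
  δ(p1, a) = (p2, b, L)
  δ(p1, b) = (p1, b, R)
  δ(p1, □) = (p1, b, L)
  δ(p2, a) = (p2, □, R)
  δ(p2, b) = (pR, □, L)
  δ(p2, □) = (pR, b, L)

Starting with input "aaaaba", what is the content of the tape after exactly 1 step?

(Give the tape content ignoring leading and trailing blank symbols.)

Execution trace:
Initial: [p0]aaaaba
Step 1: δ(p0, a) = (pR, b, R) → b[pR]aaaba

The machine reaches the reject state pR and halts.

After 1 step, the tape (ignoring leading/trailing blanks) is: baaaba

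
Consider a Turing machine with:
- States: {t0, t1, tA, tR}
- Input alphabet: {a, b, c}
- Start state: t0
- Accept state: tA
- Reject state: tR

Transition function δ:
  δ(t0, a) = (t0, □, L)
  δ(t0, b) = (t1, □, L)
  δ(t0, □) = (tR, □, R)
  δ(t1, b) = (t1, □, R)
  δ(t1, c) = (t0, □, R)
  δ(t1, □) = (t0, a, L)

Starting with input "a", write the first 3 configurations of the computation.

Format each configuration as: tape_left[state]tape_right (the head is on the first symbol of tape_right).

Transitions applied:
Step 1: δ(t0, a) = (t0, □, L)
Step 2: δ(t0, □) = (tR, □, R)

The first 3 configurations are:
[t0]a ⊢ [t0]□□ ⊢ □[tR]□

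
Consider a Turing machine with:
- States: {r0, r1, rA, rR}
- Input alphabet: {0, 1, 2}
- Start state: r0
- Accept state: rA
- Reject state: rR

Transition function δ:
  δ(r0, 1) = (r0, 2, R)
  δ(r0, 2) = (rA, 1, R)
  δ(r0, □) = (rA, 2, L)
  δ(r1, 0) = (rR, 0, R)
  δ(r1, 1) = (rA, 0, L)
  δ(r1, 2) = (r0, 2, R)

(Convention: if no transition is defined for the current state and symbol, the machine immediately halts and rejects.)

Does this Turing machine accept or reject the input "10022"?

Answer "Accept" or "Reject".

Execution trace:
Initial: [r0]10022
Step 1: δ(r0, 1) = (r0, 2, R) → 2[r0]0022

No transition is defined for δ(r0, 0). By convention the machine halts and rejects.

Answer: Reject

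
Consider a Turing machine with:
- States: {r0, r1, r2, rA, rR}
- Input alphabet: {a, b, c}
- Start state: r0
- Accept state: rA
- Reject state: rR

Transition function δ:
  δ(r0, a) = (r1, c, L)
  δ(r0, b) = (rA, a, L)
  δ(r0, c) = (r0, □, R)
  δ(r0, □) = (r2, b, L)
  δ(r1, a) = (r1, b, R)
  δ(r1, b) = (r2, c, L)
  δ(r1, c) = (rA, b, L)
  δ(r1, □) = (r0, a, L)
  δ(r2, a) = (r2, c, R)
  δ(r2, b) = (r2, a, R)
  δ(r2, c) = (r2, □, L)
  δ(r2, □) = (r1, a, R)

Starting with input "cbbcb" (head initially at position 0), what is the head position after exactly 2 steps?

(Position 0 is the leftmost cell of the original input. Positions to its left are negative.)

Execution trace (head position shown):
Step 0: [r0]cbbcb  (head at position 0)
Step 1: move right → □[r0]bbcb  (head at position 1)
Step 2: move left → [rA]□abcb  (head at position 0)

After 2 steps, the head is at position 0.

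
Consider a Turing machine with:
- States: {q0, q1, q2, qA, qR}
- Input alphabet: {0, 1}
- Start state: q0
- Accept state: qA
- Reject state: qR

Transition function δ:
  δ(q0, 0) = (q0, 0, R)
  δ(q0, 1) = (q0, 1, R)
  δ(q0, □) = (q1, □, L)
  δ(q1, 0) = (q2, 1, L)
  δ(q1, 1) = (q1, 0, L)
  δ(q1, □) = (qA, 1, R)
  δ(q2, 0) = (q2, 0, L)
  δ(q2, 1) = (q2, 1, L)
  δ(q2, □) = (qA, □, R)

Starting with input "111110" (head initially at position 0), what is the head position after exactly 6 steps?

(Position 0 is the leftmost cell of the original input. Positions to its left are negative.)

Execution trace (head position shown):
Step 0: [q0]111110  (head at position 0)
Step 1: move right → 1[q0]11110  (head at position 1)
Step 2: move right → 11[q0]1110  (head at position 2)
Step 3: move right → 111[q0]110  (head at position 3)
Step 4: move right → 1111[q0]10  (head at position 4)
Step 5: move right → 11111[q0]0  (head at position 5)
Step 6: move right → 111110[q0]□  (head at position 6)

After 6 steps, the head is at position 6.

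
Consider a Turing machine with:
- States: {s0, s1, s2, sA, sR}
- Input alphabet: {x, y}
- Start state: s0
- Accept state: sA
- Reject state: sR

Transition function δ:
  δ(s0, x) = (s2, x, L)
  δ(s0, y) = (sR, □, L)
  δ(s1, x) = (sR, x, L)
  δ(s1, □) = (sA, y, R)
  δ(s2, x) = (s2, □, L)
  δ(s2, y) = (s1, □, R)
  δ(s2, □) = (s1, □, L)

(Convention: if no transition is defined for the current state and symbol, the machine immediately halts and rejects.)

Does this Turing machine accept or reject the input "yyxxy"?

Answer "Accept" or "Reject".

Execution trace:
Initial: [s0]yyxxy
Step 1: δ(s0, y) = (sR, □, L) → [sR]□□yxxy

The machine reaches the reject state sR and halts.

Answer: Reject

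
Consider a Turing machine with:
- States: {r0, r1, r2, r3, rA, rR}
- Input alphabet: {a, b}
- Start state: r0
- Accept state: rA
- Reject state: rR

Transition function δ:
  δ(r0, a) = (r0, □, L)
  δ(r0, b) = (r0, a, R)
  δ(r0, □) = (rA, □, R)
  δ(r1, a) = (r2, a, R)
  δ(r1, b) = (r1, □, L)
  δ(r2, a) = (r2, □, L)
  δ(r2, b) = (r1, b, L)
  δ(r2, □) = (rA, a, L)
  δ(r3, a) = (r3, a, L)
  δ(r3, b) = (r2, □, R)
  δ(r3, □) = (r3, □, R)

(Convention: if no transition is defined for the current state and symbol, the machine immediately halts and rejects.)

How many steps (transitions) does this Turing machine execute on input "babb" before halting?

Execution trace:
Initial: [r0]babb
Step 1: δ(r0, b) = (r0, a, R) → a[r0]abb
Step 2: δ(r0, a) = (r0, □, L) → [r0]a□bb
Step 3: δ(r0, a) = (r0, □, L) → [r0]□□□bb
Step 4: δ(r0, □) = (rA, □, R) → □[rA]□□bb

The machine reaches the accept state rA and halts.

The machine executed 4 steps before halting.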